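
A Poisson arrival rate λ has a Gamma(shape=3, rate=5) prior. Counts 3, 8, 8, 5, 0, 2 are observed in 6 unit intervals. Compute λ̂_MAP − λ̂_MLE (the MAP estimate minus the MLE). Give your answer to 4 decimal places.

Σxᵢ = 26. Posterior is Gamma(29, 11); MAP = (29−1)/11 = 28/11 ≈ 2.54545.
MLE = x̄ = 26/6 ≈ 4.33333.
Difference = 28/11 − 26/6 = -59/33 ≈ -1.7879.

MAP − MLE = -1.7879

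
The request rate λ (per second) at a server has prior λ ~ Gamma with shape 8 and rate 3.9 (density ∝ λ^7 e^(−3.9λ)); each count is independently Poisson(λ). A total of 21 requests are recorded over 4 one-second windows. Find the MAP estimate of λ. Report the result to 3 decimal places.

Σxᵢ = 21, n = 4.
Posterior ∝ λ^7e^(−3.9λ) · λ^21e^(−4λ) = λ^28e^(−7.9λ), i.e. Gamma(shape=29, rate=7.9).
The mode of a Gamma(a, b) with a ≥ 1 (shape–rate) is (a−1)/b = 28/7.9 ≈ 3.544.

λ̂_MAP = 3.544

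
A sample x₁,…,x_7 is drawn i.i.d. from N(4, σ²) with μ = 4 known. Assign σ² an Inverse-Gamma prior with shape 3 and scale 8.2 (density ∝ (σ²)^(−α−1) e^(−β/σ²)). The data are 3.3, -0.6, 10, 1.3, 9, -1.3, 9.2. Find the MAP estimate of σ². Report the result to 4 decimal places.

Sum of squared deviations about the known mean: SS = (3.3−4)² + (-0.6−4)² + (10−4)² + (1.3−4)² + (9−4)² + (-1.3−4)² + (9.2−4)² = 145.07.
The Normal likelihood contributes (σ²)^(−n/2) exp(−SS/(2σ²)), so the posterior is Inverse-Gamma(α + n/2, β + SS/2) = Inverse-Gamma(6.5, 80.735).
The mode of Inverse-Gamma(a, b) is b/(a+1) = 80.735/7.5 ≈ 10.7647.

σ̂²_MAP = 10.7647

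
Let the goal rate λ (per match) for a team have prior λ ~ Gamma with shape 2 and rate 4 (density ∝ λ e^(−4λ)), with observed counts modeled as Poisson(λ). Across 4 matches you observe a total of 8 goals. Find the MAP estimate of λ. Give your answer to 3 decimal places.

λ̂_MAP = 1.125

Σxᵢ = 8, n = 4.
Posterior ∝ λe^(−4λ) · λ^8e^(−4λ) = λ^9e^(−8λ), i.e. Gamma(shape=10, rate=8).
The mode of a Gamma(a, b) with a ≥ 1 (shape–rate) is (a−1)/b = 9/8 ≈ 1.125.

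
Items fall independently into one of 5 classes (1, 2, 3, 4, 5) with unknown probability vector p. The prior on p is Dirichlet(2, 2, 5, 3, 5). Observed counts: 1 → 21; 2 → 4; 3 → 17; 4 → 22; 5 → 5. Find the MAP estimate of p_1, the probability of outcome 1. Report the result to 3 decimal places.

MAP estimate: 0.272

The posterior is Dirichlet(αᵢ + nᵢ) = Dirichlet(23, 6, 22, 25, 10).
For a Dirichlet(a₁,…,a_K) with all aᵢ > 1, the mode has j-th component (aⱼ − 1)/(Σaᵢ − K).
Here Σaᵢ = 86 and K = 5, so p_1 = (23 − 1)/(86 − 5) = 22/81 ≈ 0.272.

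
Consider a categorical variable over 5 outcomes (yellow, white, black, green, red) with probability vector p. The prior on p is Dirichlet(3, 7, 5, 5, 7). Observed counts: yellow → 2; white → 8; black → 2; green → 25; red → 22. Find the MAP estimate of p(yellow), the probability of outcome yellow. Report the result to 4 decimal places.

MAP estimate of p(yellow) = 0.0494

The posterior is Dirichlet(αᵢ + nᵢ) = Dirichlet(5, 15, 7, 30, 29).
For a Dirichlet(a₁,…,a_K) with all aᵢ > 1, the mode has j-th component (aⱼ − 1)/(Σaᵢ − K).
Here Σaᵢ = 86 and K = 5, so p(yellow) = (5 − 1)/(86 − 5) = 4/81 ≈ 0.0494.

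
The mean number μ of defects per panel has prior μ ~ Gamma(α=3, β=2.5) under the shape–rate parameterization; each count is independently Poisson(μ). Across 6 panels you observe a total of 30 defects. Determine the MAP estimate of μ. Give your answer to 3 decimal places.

Σxᵢ = 30, n = 6.
Posterior ∝ μ^2e^(−2.5μ) · μ^30e^(−6μ) = μ^32e^(−8.5μ), i.e. Gamma(shape=33, rate=8.5).
The mode of a Gamma(a, b) with a ≥ 1 (shape–rate) is (a−1)/b = 32/8.5 ≈ 3.765.

μ̂_MAP = 3.765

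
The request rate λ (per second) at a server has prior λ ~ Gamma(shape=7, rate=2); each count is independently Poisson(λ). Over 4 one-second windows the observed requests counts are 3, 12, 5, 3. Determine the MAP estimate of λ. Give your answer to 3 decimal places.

Σxᵢ = 3+12+5+3 = 23, with n = 4.
Posterior ∝ λ^6e^(−2λ) · λ^23e^(−4λ) = λ^29e^(−6λ), i.e. Gamma(shape=30, rate=6).
The mode of a Gamma(a, b) with a ≥ 1 (shape–rate) is (a−1)/b = 29/6 ≈ 4.833.

λ̂_MAP = 4.833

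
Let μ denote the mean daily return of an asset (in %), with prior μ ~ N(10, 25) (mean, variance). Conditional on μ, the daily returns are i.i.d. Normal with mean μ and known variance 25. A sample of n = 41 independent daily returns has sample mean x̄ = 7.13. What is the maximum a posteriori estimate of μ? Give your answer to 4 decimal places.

n = 41, x̄ = 7.13.
For a Normal prior and Normal likelihood with known variance, the posterior is Normal; its mode equals its mean, the precision-weighted average.
Prior precision 1/σ₀² = 1/25 = 0.04; data precision n/σ² = 41/25 = 1.64.
μ̂ = (0.04·10 + 1.64·7.13) / (0.04 + 1.64) = 12.0932/1.68 = 4319/600 ≈ 7.1983.

μ̂_MAP = 7.1983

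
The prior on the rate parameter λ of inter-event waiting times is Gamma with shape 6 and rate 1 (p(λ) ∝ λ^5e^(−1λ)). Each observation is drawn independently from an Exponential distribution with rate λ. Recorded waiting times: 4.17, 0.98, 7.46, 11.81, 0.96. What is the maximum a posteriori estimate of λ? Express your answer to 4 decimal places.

The Exponential(rate=λ) likelihood is ∝ λ^n e^(−λΣtᵢ). Here n = 5 and Σtᵢ = 4.17 + 0.98 + 7.46 + 11.81 + 0.96 = 25.38.
Posterior ∝ λ^5e^(−1λ) · λ^5e^(−25.38λ) = λ^10e^(−26.38λ), i.e. Gamma(11, 26.38).
Mode = (a−1)/b = 10/26.38 ≈ 0.3791.

λ̂_MAP = 0.3791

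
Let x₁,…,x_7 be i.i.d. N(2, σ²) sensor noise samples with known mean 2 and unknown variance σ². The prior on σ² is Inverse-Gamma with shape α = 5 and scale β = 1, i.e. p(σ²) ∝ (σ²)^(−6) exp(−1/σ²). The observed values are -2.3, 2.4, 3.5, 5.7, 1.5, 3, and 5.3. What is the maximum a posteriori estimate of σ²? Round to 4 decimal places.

σ̂²_MAP = 2.5647

Sum of squared deviations about the known mean: SS = (-2.3−2)² + (2.4−2)² + (3.5−2)² + (5.7−2)² + (1.5−2)² + (3−2)² + (5.3−2)² = 46.73.
The Normal likelihood contributes (σ²)^(−n/2) exp(−SS/(2σ²)), so the posterior is Inverse-Gamma(α + n/2, β + SS/2) = Inverse-Gamma(8.5, 24.365).
The mode of Inverse-Gamma(a, b) is b/(a+1) = 24.365/9.5 ≈ 2.5647.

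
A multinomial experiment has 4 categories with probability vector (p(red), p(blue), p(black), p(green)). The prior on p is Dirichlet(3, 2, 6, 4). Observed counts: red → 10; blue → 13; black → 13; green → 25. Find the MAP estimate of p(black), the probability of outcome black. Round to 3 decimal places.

MAP estimate of p(black) = 0.250

The posterior is Dirichlet(αᵢ + nᵢ) = Dirichlet(13, 15, 19, 29).
For a Dirichlet(a₁,…,a_K) with all aᵢ > 1, the mode has j-th component (aⱼ − 1)/(Σaᵢ − K).
Here Σaᵢ = 76 and K = 4, so p(black) = (19 − 1)/(76 − 4) = 18/72 ≈ 0.250.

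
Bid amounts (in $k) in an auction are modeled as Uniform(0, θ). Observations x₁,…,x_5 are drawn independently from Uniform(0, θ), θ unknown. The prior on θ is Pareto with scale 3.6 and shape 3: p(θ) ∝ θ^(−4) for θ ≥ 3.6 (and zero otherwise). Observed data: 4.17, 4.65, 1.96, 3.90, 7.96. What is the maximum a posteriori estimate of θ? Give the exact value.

θ̂_MAP = 7.96

The Uniform(0, θ) likelihood is θ^(−n) for θ ≥ max(xᵢ), zero otherwise. Here max(xᵢ) = 7.96.
Posterior ∝ θ^(−4) · θ^(−5) = θ^(−9) on θ ≥ max(3.6, 7.96) = 7.96.
This density is strictly decreasing in θ, so the posterior mode lies at the lower boundary of the support.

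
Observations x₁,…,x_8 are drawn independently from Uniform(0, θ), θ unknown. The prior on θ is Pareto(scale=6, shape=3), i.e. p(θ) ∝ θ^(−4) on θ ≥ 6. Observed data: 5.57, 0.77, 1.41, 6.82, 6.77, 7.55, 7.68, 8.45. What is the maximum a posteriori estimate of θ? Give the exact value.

θ̂_MAP = 8.45

The Uniform(0, θ) likelihood is θ^(−n) for θ ≥ max(xᵢ), zero otherwise. Here max(xᵢ) = 8.45.
Posterior ∝ θ^(−4) · θ^(−8) = θ^(−12) on θ ≥ max(6, 8.45) = 8.45.
This density is strictly decreasing in θ, so the posterior mode lies at the lower boundary of the support.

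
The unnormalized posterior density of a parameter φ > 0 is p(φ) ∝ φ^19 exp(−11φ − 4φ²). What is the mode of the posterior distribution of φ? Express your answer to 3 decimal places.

φ̂_MAP = 1.000

ℓ'(φ) = 19/φ − 11 − 8φ. Setting this to zero and multiplying by φ: 8φ² + 11φ − 19 = 0.
φ = (−11 + √(11² + 4·8·19)) / (2·8) = (−11 + √729) / 16 = (−11 + 27)/16 = 1.
ℓ''(φ) = −19/φ² − 8 < 0, confirming a maximum.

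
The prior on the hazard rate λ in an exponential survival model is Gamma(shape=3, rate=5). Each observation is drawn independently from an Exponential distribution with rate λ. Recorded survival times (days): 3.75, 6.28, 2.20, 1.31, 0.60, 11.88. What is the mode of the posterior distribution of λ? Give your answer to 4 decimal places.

The Exponential(rate=λ) likelihood is ∝ λ^n e^(−λΣtᵢ). Here n = 6 and Σtᵢ = 3.75 + 6.28 + 2.20 + 1.31 + 0.60 + 11.88 = 26.02.
Posterior ∝ λ^2e^(−5λ) · λ^6e^(−26.02λ) = λ^8e^(−31.02λ), i.e. Gamma(9, 31.02).
Mode = (a−1)/b = 8/31.02 ≈ 0.2579.

λ̂_MAP = 0.2579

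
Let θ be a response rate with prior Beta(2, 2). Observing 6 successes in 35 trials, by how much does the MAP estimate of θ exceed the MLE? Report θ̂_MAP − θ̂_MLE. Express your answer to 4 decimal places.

Posterior is Beta(8, 31); MAP = (8−1)/(39−2) = 7/37 ≈ 0.18919.
MLE ignores the prior: θ̂_MLE = k/n = 6/35 ≈ 0.17143.
Difference = 7/37 − 6/35 = 23/1295 ≈ 0.0178.

MAP − MLE = 0.0178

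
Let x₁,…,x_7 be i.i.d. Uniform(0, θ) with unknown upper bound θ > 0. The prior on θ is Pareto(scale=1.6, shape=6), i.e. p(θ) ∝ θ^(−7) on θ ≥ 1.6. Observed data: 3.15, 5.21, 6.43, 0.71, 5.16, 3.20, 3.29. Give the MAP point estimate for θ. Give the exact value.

The Uniform(0, θ) likelihood is θ^(−n) for θ ≥ max(xᵢ), zero otherwise. Here max(xᵢ) = 6.43.
Posterior ∝ θ^(−7) · θ^(−7) = θ^(−14) on θ ≥ max(1.6, 6.43) = 6.43.
This density is strictly decreasing in θ, so the posterior mode lies at the lower boundary of the support.

θ̂_MAP = 6.43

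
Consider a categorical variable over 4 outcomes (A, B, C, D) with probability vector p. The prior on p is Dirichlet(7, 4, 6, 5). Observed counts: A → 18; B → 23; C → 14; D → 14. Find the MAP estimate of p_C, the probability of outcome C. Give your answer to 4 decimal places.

The posterior is Dirichlet(αᵢ + nᵢ) = Dirichlet(25, 27, 20, 19).
For a Dirichlet(a₁,…,a_K) with all aᵢ > 1, the mode has j-th component (aⱼ − 1)/(Σaᵢ − K).
Here Σaᵢ = 91 and K = 4, so p_C = (20 − 1)/(91 − 4) = 19/87 ≈ 0.2184.

MAP estimate of p_C = 0.2184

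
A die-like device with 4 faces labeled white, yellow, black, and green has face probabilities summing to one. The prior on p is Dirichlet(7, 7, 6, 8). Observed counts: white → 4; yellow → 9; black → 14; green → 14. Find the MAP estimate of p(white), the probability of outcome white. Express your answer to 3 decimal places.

MAP estimate of p(white) = 0.154

The posterior is Dirichlet(αᵢ + nᵢ) = Dirichlet(11, 16, 20, 22).
For a Dirichlet(a₁,…,a_K) with all aᵢ > 1, the mode has j-th component (aⱼ − 1)/(Σaᵢ − K).
Here Σaᵢ = 69 and K = 4, so p(white) = (11 − 1)/(69 − 4) = 10/65 ≈ 0.154.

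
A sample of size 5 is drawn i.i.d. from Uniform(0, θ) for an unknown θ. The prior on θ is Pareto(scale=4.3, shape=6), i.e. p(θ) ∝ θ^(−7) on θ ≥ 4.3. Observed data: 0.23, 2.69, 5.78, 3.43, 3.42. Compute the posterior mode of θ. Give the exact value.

θ̂_MAP = 5.78

The Uniform(0, θ) likelihood is θ^(−n) for θ ≥ max(xᵢ), zero otherwise. Here max(xᵢ) = 5.78.
Posterior ∝ θ^(−7) · θ^(−5) = θ^(−12) on θ ≥ max(4.3, 5.78) = 5.78.
This density is strictly decreasing in θ, so the posterior mode lies at the lower boundary of the support.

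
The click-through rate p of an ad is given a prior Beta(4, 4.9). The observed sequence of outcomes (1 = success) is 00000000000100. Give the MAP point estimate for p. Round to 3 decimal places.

Prior: Beta(4, 4.9).
Data: 1 success in 14 trials (from the sequence). The binomial likelihood contributes p(1−p)^13, so the posterior is Beta(4+1, 4.9+13) = Beta(5, 17.9).
For Beta(a, b) with a, b > 1 the mode is (a−1)/(a+b−2) = 4/20.9 ≈ 0.191.

p̂_MAP = 0.191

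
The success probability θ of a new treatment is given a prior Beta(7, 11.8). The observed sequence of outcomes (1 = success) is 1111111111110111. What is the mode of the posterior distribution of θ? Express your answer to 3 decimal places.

Prior: Beta(7, 11.8).
Data: 15 successes in 16 trials (from the sequence). The binomial likelihood contributes θ^15(1−θ)^1, so the posterior is Beta(7+15, 11.8+1) = Beta(22, 12.8).
For Beta(a, b) with a, b > 1 the mode is (a−1)/(a+b−2) = 21/32.8 ≈ 0.640.

θ̂_MAP = 0.640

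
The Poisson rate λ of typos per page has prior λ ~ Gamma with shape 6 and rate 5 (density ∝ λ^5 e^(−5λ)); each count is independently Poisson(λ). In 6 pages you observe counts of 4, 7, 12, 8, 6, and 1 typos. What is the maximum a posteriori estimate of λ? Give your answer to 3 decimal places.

Σxᵢ = 4+7+12+8+6+1 = 38, with n = 6.
Posterior ∝ λ^5e^(−5λ) · λ^38e^(−6λ) = λ^43e^(−11λ), i.e. Gamma(shape=44, rate=11).
The mode of a Gamma(a, b) with a ≥ 1 (shape–rate) is (a−1)/b = 43/11 ≈ 3.909.

λ̂_MAP = 3.909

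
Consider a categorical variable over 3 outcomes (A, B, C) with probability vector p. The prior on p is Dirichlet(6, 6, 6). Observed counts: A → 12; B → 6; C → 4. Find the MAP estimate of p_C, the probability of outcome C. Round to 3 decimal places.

The posterior is Dirichlet(αᵢ + nᵢ) = Dirichlet(18, 12, 10).
For a Dirichlet(a₁,…,a_K) with all aᵢ > 1, the mode has j-th component (aⱼ − 1)/(Σaᵢ − K).
Here Σaᵢ = 40 and K = 3, so p_C = (10 − 1)/(40 − 3) = 9/37 ≈ 0.243.

MAP estimate of p_C = 0.243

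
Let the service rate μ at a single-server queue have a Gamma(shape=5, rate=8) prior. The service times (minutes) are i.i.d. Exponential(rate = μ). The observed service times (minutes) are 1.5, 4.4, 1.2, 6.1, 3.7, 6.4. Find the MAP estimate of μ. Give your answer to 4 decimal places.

μ̂_MAP = 0.3195

The Exponential(rate=μ) likelihood is ∝ μ^n e^(−μΣtᵢ). Here n = 6 and Σtᵢ = 1.5 + 4.4 + 1.2 + 6.1 + 3.7 + 6.4 = 23.3.
Posterior ∝ μ^4e^(−8μ) · μ^6e^(−23.3μ) = μ^10e^(−31.3μ), i.e. Gamma(11, 31.3).
Mode = (a−1)/b = 10/31.3 ≈ 0.3195.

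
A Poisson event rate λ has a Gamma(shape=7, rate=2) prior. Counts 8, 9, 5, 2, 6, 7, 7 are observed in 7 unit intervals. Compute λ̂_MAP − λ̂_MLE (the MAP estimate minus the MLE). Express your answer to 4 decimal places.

MAP − MLE = -0.7302

Σxᵢ = 44. Posterior is Gamma(51, 9); MAP = (51−1)/9 = 50/9 ≈ 5.55556.
MLE = x̄ = 44/7 ≈ 6.28571.
Difference = 50/9 − 44/7 = -46/63 ≈ -0.7302.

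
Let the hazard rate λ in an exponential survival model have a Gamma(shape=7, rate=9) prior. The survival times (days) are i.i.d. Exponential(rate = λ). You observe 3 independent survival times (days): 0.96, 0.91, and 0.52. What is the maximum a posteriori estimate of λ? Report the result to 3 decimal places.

λ̂_MAP = 0.790

The Exponential(rate=λ) likelihood is ∝ λ^n e^(−λΣtᵢ). Here n = 3 and Σtᵢ = 0.96 + 0.91 + 0.52 = 2.39.
Posterior ∝ λ^6e^(−9λ) · λ^3e^(−2.39λ) = λ^9e^(−11.39λ), i.e. Gamma(10, 11.39).
Mode = (a−1)/b = 9/11.39 ≈ 0.790.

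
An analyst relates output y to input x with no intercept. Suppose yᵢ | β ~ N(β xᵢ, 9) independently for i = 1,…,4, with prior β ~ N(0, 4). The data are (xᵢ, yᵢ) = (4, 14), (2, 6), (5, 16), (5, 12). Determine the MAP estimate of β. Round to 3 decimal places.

log p(β | y) = −Σ(yᵢ − βxᵢ)²/(2·9) − β²/(2·4) + const.
Setting the derivative to zero: Σxᵢ(yᵢ − βxᵢ)/9 − β/4 = 0, so β = Σxᵢyᵢ / (Σxᵢ² + σ²/τ²).
Σxᵢyᵢ = 4·14 + 2·6 + 5·16 + 5·12 = 208; Σxᵢ² = 70; σ²/τ² = 2.25.
β̂_MAP = 208 / (70 + 2.25) = 208/72.25 ≈ 2.879.

β̂_MAP = 2.879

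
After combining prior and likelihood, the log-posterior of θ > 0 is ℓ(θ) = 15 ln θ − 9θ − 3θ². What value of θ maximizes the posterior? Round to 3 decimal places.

θ̂_MAP = 1.000

ℓ'(θ) = 15/θ − 9 − 6θ. Setting this to zero and multiplying by θ: 6θ² + 9θ − 15 = 0.
θ = (−9 + √(9² + 4·6·15)) / (2·6) = (−9 + √441) / 12 = (−9 + 21)/12 = 1.
ℓ''(θ) = −15/θ² − 6 < 0, confirming a maximum.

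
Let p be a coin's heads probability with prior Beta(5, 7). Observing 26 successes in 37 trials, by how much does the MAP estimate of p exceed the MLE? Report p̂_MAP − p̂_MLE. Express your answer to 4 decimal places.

MAP − MLE = -0.0644

Posterior is Beta(31, 18); MAP = (31−1)/(49−2) = 30/47 ≈ 0.63830.
MLE ignores the prior: p̂_MLE = k/n = 26/37 ≈ 0.70270.
Difference = 30/47 − 26/37 = -112/1739 ≈ -0.0644.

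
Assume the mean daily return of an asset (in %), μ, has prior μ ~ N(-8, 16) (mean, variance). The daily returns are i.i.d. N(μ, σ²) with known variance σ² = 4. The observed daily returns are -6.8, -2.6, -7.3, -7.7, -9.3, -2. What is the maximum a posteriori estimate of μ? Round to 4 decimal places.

n = 6; x̄ = ((-6.8) + (-2.6) + (-7.3) + (-7.7) + (-9.3) + (-2))/6 = -35.7/6 = -5.95.
For a Normal prior and Normal likelihood with known variance, the posterior is Normal; its mode equals its mean, the precision-weighted average.
Prior precision 1/σ₀² = 1/16 = 0.0625; data precision n/σ² = 6/4 = 1.5.
μ̂ = (0.0625·(-8) + 1.5·(-5.95)) / (0.0625 + 1.5) = (-9.425)/1.5625 = -6.0320.

μ̂_MAP = -6.0320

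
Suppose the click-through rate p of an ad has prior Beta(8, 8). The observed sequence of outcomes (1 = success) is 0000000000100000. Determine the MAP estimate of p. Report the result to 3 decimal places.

Prior: Beta(8, 8).
Data: 1 success in 16 trials (from the sequence). The binomial likelihood contributes p(1−p)^15, so the posterior is Beta(8+1, 8+15) = Beta(9, 23).
For Beta(a, b) with a, b > 1 the mode is (a−1)/(a+b−2) = 8/30 ≈ 0.267.

p̂_MAP = 0.267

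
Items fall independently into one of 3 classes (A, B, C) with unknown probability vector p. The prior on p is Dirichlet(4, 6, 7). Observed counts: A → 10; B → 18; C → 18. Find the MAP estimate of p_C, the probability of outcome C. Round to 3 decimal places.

The posterior is Dirichlet(αᵢ + nᵢ) = Dirichlet(14, 24, 25).
For a Dirichlet(a₁,…,a_K) with all aᵢ > 1, the mode has j-th component (aⱼ − 1)/(Σaᵢ − K).
Here Σaᵢ = 63 and K = 3, so p_C = (25 − 1)/(63 − 3) = 24/60 ≈ 0.400.

MAP estimate of p_C = 0.400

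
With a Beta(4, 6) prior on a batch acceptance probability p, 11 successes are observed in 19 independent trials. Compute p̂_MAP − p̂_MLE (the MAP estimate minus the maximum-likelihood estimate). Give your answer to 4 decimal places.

Posterior is Beta(15, 14); MAP = (15−1)/(29−2) = 14/27 ≈ 0.51852.
MLE ignores the prior: p̂_MLE = k/n = 11/19 ≈ 0.57895.
Difference = 14/27 − 11/19 = -31/513 ≈ -0.0604.

MAP − MLE = -0.0604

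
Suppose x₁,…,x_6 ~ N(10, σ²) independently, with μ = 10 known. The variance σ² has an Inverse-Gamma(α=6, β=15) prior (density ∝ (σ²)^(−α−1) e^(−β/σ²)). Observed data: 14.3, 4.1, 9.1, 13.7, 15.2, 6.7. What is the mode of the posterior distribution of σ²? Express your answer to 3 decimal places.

Sum of squared deviations about the known mean: SS = (14.3−10)² + (4.1−10)² + (9.1−10)² + (13.7−10)² + (15.2−10)² + (6.7−10)² = 105.73.
The Normal likelihood contributes (σ²)^(−n/2) exp(−SS/(2σ²)), so the posterior is Inverse-Gamma(α + n/2, β + SS/2) = Inverse-Gamma(9, 67.865).
The mode of Inverse-Gamma(a, b) is b/(a+1) = 67.865/10 ≈ 6.787.

σ̂²_MAP = 6.787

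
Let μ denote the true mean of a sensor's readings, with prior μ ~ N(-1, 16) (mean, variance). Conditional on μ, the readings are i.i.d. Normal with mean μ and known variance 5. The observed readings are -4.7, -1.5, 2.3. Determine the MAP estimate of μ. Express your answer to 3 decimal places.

μ̂_MAP = -1.272

n = 3; x̄ = ((-4.7) + (-1.5) + 2.3)/3 = -3.9/3 = -1.3.
For a Normal prior and Normal likelihood with known variance, the posterior is Normal; its mode equals its mean, the precision-weighted average.
Prior precision 1/σ₀² = 1/16 = 0.0625; data precision n/σ² = 3/5 = 0.6.
μ̂ = (0.0625·(-1) + 0.6·(-1.3)) / (0.0625 + 0.6) = (-0.8425)/0.6625 = -337/265 ≈ -1.272.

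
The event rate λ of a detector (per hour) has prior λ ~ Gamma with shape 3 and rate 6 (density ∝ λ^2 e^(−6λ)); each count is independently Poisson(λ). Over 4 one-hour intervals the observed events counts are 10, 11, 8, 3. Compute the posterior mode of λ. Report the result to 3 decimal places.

λ̂_MAP = 3.400

Σxᵢ = 10+11+8+3 = 32, with n = 4.
Posterior ∝ λ^2e^(−6λ) · λ^32e^(−4λ) = λ^34e^(−10λ), i.e. Gamma(shape=35, rate=10).
The mode of a Gamma(a, b) with a ≥ 1 (shape–rate) is (a−1)/b = 34/10 ≈ 3.400.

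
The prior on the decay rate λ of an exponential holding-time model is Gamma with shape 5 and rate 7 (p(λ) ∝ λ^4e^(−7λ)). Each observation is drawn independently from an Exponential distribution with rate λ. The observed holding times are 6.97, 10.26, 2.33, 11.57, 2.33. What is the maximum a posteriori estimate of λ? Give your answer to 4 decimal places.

The Exponential(rate=λ) likelihood is ∝ λ^n e^(−λΣtᵢ). Here n = 5 and Σtᵢ = 6.97 + 10.26 + 2.33 + 11.57 + 2.33 = 33.46.
Posterior ∝ λ^4e^(−7λ) · λ^5e^(−33.46λ) = λ^9e^(−40.46λ), i.e. Gamma(10, 40.46).
Mode = (a−1)/b = 9/40.46 ≈ 0.2224.

λ̂_MAP = 0.2224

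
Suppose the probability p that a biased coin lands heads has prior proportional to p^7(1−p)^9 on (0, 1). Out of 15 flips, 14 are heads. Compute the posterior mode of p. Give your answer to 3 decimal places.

The prior density ∝ p^7(1−p)^9 is the kernel of Beta(8, 10).
Data: 14 successes in 15 trials. The binomial likelihood contributes p^14(1−p)^1, so the posterior is Beta(8+14, 10+1) = Beta(22, 11).
For Beta(a, b) with a, b > 1 the mode is (a−1)/(a+b−2) = 21/31 ≈ 0.677.

p̂_MAP = 0.677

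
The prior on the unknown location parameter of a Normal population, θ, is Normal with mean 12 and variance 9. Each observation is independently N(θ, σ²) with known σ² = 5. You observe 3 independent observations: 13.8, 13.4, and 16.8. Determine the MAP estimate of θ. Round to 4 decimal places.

θ̂_MAP = 14.2500

n = 3; x̄ = (13.8 + 13.4 + 16.8)/3 = 44/3 = 44/3 ≈ 14.6667.
For a Normal prior and Normal likelihood with known variance, the posterior is Normal; its mode equals its mean, the precision-weighted average.
Prior precision 1/σ₀² = 1/9; data precision n/σ² = 3/5 = 0.6.
θ̂ = ((1/9)·12 + 0.6·(44/3)) / (1/9 + 0.6) = (152/15)/(32/45) = 14.2500.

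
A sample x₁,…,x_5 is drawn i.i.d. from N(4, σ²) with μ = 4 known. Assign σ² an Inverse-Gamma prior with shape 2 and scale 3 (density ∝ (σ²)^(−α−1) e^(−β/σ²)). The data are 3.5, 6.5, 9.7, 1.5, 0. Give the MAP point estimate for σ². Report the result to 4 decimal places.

Sum of squared deviations about the known mean: SS = (3.5−4)² + (6.5−4)² + (9.7−4)² + (1.5−4)² + (0−4)² = 61.24.
The Normal likelihood contributes (σ²)^(−n/2) exp(−SS/(2σ²)), so the posterior is Inverse-Gamma(α + n/2, β + SS/2) = Inverse-Gamma(4.5, 33.62).
The mode of Inverse-Gamma(a, b) is b/(a+1) = 33.62/5.5 ≈ 6.1127.

σ̂²_MAP = 6.1127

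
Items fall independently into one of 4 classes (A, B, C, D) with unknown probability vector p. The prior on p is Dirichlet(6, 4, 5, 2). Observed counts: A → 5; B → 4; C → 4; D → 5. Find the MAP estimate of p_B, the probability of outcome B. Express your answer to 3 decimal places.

MAP estimate of p_B = 0.226

The posterior is Dirichlet(αᵢ + nᵢ) = Dirichlet(11, 8, 9, 7).
For a Dirichlet(a₁,…,a_K) with all aᵢ > 1, the mode has j-th component (aⱼ − 1)/(Σaᵢ − K).
Here Σaᵢ = 35 and K = 4, so p_B = (8 − 1)/(35 − 4) = 7/31 ≈ 0.226.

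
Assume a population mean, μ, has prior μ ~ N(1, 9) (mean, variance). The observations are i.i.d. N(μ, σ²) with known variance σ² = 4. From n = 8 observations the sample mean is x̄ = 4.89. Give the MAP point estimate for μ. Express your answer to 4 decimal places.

n = 8, x̄ = 4.89.
For a Normal prior and Normal likelihood with known variance, the posterior is Normal; its mode equals its mean, the precision-weighted average.
Prior precision 1/σ₀² = 1/9; data precision n/σ² = 8/4 = 2.
μ̂ = ((1/9)·1 + 2·4.89) / (1/9 + 2) = (4451/450)/(19/9) = 4451/950 ≈ 4.6853.

μ̂_MAP = 4.6853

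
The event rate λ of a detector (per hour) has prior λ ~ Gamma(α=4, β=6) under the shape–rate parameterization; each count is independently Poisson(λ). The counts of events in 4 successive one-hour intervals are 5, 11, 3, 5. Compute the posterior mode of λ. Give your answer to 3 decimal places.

Σxᵢ = 5+11+3+5 = 24, with n = 4.
Posterior ∝ λ^3e^(−6λ) · λ^24e^(−4λ) = λ^27e^(−10λ), i.e. Gamma(shape=28, rate=10).
The mode of a Gamma(a, b) with a ≥ 1 (shape–rate) is (a−1)/b = 27/10 ≈ 2.700.

λ̂_MAP = 2.700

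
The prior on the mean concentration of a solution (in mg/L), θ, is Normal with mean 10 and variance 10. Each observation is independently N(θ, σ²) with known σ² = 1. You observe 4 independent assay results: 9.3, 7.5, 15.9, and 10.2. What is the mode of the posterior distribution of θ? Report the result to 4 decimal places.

θ̂_MAP = 10.7073

n = 4; x̄ = (9.3 + 7.5 + 15.9 + 10.2)/4 = 42.9/4 = 10.725.
For a Normal prior and Normal likelihood with known variance, the posterior is Normal; its mode equals its mean, the precision-weighted average.
Prior precision 1/σ₀² = 1/10 = 0.1; data precision n/σ² = 4/1 = 4.
θ̂ = (0.1·10 + 4·10.725) / (0.1 + 4) = 43.9/4.1 = 439/41 ≈ 10.7073.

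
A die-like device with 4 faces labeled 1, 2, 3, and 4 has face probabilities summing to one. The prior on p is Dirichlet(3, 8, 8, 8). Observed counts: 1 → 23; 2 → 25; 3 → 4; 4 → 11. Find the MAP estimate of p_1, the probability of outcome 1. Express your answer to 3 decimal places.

The posterior is Dirichlet(αᵢ + nᵢ) = Dirichlet(26, 33, 12, 19).
For a Dirichlet(a₁,…,a_K) with all aᵢ > 1, the mode has j-th component (aⱼ − 1)/(Σaᵢ − K).
Here Σaᵢ = 90 and K = 4, so p_1 = (26 − 1)/(90 − 4) = 25/86 ≈ 0.291.

MAP estimate: 0.291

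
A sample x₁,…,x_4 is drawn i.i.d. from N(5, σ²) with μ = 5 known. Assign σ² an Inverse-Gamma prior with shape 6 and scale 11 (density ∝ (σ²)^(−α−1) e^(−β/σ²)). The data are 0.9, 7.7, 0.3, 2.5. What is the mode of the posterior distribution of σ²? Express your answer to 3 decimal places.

σ̂²_MAP = 4.136

Sum of squared deviations about the known mean: SS = (0.9−5)² + (7.7−5)² + (0.3−5)² + (2.5−5)² = 52.44.
The Normal likelihood contributes (σ²)^(−n/2) exp(−SS/(2σ²)), so the posterior is Inverse-Gamma(α + n/2, β + SS/2) = Inverse-Gamma(8, 37.22).
The mode of Inverse-Gamma(a, b) is b/(a+1) = 37.22/9 ≈ 4.136.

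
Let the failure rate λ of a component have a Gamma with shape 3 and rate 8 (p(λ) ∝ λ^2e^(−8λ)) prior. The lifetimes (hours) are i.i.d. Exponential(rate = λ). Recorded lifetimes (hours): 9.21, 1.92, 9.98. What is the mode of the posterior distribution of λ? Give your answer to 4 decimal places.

λ̂_MAP = 0.1718

The Exponential(rate=λ) likelihood is ∝ λ^n e^(−λΣtᵢ). Here n = 3 and Σtᵢ = 9.21 + 1.92 + 9.98 = 21.11.
Posterior ∝ λ^2e^(−8λ) · λ^3e^(−21.11λ) = λ^5e^(−29.11λ), i.e. Gamma(6, 29.11).
Mode = (a−1)/b = 5/29.11 ≈ 0.1718.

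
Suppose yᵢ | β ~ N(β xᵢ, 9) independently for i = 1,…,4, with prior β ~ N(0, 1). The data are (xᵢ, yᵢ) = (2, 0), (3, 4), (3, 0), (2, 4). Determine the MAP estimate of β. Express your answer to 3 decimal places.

β̂_MAP = 0.571

log p(β | y) = −Σ(yᵢ − βxᵢ)²/(2·9) − β²/(2·1) + const.
Setting the derivative to zero: Σxᵢ(yᵢ − βxᵢ)/9 − β/1 = 0, so β = Σxᵢyᵢ / (Σxᵢ² + σ²/τ²).
Σxᵢyᵢ = 2·0 + 3·4 + 3·0 + 2·4 = 20; Σxᵢ² = 26; σ²/τ² = 9.
β̂_MAP = 20 / (26 + 9) = 20/35 ≈ 0.571.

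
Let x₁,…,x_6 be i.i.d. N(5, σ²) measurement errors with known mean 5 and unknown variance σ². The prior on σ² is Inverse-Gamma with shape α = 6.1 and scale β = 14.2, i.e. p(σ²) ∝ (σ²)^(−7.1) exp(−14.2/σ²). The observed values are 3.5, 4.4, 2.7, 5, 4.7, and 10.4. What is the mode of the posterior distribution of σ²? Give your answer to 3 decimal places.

σ̂²_MAP = 3.245

Sum of squared deviations about the known mean: SS = (3.5−5)² + (4.4−5)² + (2.7−5)² + (5−5)² + (4.7−5)² + (10.4−5)² = 37.15.
The Normal likelihood contributes (σ²)^(−n/2) exp(−SS/(2σ²)), so the posterior is Inverse-Gamma(α + n/2, β + SS/2) = Inverse-Gamma(9.1, 32.775).
The mode of Inverse-Gamma(a, b) is b/(a+1) = 32.775/10.1 ≈ 3.245.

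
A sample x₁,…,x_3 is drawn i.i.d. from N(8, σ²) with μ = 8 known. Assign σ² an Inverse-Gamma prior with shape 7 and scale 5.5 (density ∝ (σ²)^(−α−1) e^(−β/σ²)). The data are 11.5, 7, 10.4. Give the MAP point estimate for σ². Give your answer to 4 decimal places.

σ̂²_MAP = 1.5795

Sum of squared deviations about the known mean: SS = (11.5−8)² + (7−8)² + (10.4−8)² = 19.01.
The Normal likelihood contributes (σ²)^(−n/2) exp(−SS/(2σ²)), so the posterior is Inverse-Gamma(α + n/2, β + SS/2) = Inverse-Gamma(8.5, 15.005).
The mode of Inverse-Gamma(a, b) is b/(a+1) = 15.005/9.5 ≈ 1.5795.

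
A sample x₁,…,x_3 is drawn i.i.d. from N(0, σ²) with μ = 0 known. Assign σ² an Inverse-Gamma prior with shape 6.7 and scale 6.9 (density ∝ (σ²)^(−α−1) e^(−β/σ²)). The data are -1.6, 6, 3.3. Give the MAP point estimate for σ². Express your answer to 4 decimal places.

Sum of squared deviations about the known mean: SS = (-1.6−0)² + (6−0)² + (3.3−0)² = 49.45.
The Normal likelihood contributes (σ²)^(−n/2) exp(−SS/(2σ²)), so the posterior is Inverse-Gamma(α + n/2, β + SS/2) = Inverse-Gamma(8.2, 31.625).
The mode of Inverse-Gamma(a, b) is b/(a+1) = 31.625/9.2 ≈ 3.4375.

σ̂²_MAP = 3.4375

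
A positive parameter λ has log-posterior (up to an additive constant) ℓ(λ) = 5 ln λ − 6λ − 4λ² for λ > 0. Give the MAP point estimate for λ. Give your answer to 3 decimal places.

λ̂_MAP = 0.500

ℓ'(λ) = 5/λ − 6 − 8λ. Setting this to zero and multiplying by λ: 8λ² + 6λ − 5 = 0.
λ = (−6 + √(6² + 4·8·5)) / (2·8) = (−6 + √196) / 16 = (−6 + 14)/16 = 1/2.
ℓ''(λ) = −5/λ² − 8 < 0, confirming a maximum.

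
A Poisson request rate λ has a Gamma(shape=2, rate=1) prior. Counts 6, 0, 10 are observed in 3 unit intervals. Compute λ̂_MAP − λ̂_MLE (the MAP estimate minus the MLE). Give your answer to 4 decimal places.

Σxᵢ = 16. Posterior is Gamma(18, 4); MAP = (18−1)/4 = 17/4 ≈ 4.25000.
MLE = x̄ = 16/3 ≈ 5.33333.
Difference = 17/4 − 16/3 = -13/12 ≈ -1.0833.

MAP − MLE = -1.0833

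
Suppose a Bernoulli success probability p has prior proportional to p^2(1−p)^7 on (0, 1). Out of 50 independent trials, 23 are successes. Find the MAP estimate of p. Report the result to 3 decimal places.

The prior density ∝ p^2(1−p)^7 is the kernel of Beta(3, 8).
Data: 23 successes in 50 trials. The binomial likelihood contributes p^23(1−p)^27, so the posterior is Beta(3+23, 8+27) = Beta(26, 35).
For Beta(a, b) with a, b > 1 the mode is (a−1)/(a+b−2) = 25/59 ≈ 0.424.

p̂_MAP = 0.424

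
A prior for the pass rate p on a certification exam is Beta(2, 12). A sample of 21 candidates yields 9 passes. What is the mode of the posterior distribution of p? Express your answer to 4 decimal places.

Prior: Beta(2, 12).
Data: 9 successes in 21 trials. The binomial likelihood contributes p^9(1−p)^12, so the posterior is Beta(2+9, 12+12) = Beta(11, 24).
For Beta(a, b) with a, b > 1 the mode is (a−1)/(a+b−2) = 10/33 ≈ 0.3030.

p̂_MAP = 0.3030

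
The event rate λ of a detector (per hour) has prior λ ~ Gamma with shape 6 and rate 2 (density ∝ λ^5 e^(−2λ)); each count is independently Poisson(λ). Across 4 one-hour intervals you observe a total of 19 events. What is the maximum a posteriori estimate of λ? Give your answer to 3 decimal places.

Σxᵢ = 19, n = 4.
Posterior ∝ λ^5e^(−2λ) · λ^19e^(−4λ) = λ^24e^(−6λ), i.e. Gamma(shape=25, rate=6).
The mode of a Gamma(a, b) with a ≥ 1 (shape–rate) is (a−1)/b = 24/6 ≈ 4.000.

λ̂_MAP = 4.000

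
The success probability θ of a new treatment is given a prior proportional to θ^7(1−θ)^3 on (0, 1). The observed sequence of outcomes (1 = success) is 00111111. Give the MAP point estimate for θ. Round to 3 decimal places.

The prior density ∝ θ^7(1−θ)^3 is the kernel of Beta(8, 4).
Data: 6 successes in 8 trials (from the sequence). The binomial likelihood contributes θ^6(1−θ)^2, so the posterior is Beta(8+6, 4+2) = Beta(14, 6).
For Beta(a, b) with a, b > 1 the mode is (a−1)/(a+b−2) = 13/18 ≈ 0.722.

θ̂_MAP = 0.722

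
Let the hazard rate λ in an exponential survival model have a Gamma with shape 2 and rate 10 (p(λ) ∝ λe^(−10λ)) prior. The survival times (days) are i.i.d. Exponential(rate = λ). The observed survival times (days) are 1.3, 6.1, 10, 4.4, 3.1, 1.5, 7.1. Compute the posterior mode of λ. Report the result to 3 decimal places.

The Exponential(rate=λ) likelihood is ∝ λ^n e^(−λΣtᵢ). Here n = 7 and Σtᵢ = 1.3 + 6.1 + 10 + 4.4 + 3.1 + 1.5 + 7.1 = 33.5.
Posterior ∝ λe^(−10λ) · λ^7e^(−33.5λ) = λ^8e^(−43.5λ), i.e. Gamma(9, 43.5).
Mode = (a−1)/b = 8/43.5 ≈ 0.184.

λ̂_MAP = 0.184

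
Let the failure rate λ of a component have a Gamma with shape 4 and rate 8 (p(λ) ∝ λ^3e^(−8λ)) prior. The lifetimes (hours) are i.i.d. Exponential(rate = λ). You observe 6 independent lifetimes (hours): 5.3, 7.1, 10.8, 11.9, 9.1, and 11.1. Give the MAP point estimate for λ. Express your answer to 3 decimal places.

The Exponential(rate=λ) likelihood is ∝ λ^n e^(−λΣtᵢ). Here n = 6 and Σtᵢ = 5.3 + 7.1 + 10.8 + 11.9 + 9.1 + 11.1 = 55.3.
Posterior ∝ λ^3e^(−8λ) · λ^6e^(−55.3λ) = λ^9e^(−63.3λ), i.e. Gamma(10, 63.3).
Mode = (a−1)/b = 9/63.3 ≈ 0.142.

λ̂_MAP = 0.142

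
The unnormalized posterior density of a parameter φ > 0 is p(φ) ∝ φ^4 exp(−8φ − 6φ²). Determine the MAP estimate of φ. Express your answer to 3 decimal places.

φ̂_MAP = 0.333

ℓ'(φ) = 4/φ − 8 − 12φ. Setting this to zero and multiplying by φ: 12φ² + 8φ − 4 = 0.
φ = (−8 + √(8² + 4·12·4)) / (2·12) = (−8 + √256) / 24 = (−8 + 16)/24 = 1/3.
ℓ''(φ) = −4/φ² − 12 < 0, confirming a maximum.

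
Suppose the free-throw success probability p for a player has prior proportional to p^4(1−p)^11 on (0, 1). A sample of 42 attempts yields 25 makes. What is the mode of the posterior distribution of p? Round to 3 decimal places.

p̂_MAP = 0.509

The prior density ∝ p^4(1−p)^11 is the kernel of Beta(5, 12).
Data: 25 successes in 42 trials. The binomial likelihood contributes p^25(1−p)^17, so the posterior is Beta(5+25, 12+17) = Beta(30, 29).
For Beta(a, b) with a, b > 1 the mode is (a−1)/(a+b−2) = 29/57 ≈ 0.509.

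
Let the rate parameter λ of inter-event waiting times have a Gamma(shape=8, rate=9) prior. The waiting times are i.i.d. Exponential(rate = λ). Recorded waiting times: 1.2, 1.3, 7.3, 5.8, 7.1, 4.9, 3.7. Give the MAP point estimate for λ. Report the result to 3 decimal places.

The Exponential(rate=λ) likelihood is ∝ λ^n e^(−λΣtᵢ). Here n = 7 and Σtᵢ = 1.2 + 1.3 + 7.3 + 5.8 + 7.1 + 4.9 + 3.7 = 31.3.
Posterior ∝ λ^7e^(−9λ) · λ^7e^(−31.3λ) = λ^14e^(−40.3λ), i.e. Gamma(15, 40.3).
Mode = (a−1)/b = 14/40.3 ≈ 0.347.

λ̂_MAP = 0.347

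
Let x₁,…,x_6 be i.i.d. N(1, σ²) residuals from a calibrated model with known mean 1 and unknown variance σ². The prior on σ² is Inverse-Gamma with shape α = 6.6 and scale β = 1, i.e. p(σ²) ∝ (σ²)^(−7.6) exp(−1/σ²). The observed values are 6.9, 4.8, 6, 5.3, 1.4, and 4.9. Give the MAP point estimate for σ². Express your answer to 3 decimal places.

Sum of squared deviations about the known mean: SS = (6.9−1)² + (4.8−1)² + (6−1)² + (5.3−1)² + (1.4−1)² + (4.9−1)² = 108.11.
The Normal likelihood contributes (σ²)^(−n/2) exp(−SS/(2σ²)), so the posterior is Inverse-Gamma(α + n/2, β + SS/2) = Inverse-Gamma(9.6, 55.055).
The mode of Inverse-Gamma(a, b) is b/(a+1) = 55.055/10.6 ≈ 5.194.

σ̂²_MAP = 5.194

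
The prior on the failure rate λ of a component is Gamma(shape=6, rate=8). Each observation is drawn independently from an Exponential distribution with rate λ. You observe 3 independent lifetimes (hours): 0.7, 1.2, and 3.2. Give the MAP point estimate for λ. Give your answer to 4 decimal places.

λ̂_MAP = 0.6107

The Exponential(rate=λ) likelihood is ∝ λ^n e^(−λΣtᵢ). Here n = 3 and Σtᵢ = 0.7 + 1.2 + 3.2 = 5.1.
Posterior ∝ λ^5e^(−8λ) · λ^3e^(−5.1λ) = λ^8e^(−13.1λ), i.e. Gamma(9, 13.1).
Mode = (a−1)/b = 8/13.1 ≈ 0.6107.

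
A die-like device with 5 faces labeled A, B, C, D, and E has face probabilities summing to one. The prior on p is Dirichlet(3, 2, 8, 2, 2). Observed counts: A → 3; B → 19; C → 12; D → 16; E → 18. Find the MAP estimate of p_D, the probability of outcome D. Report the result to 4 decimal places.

MAP estimate of p_D = 0.2125

The posterior is Dirichlet(αᵢ + nᵢ) = Dirichlet(6, 21, 20, 18, 20).
For a Dirichlet(a₁,…,a_K) with all aᵢ > 1, the mode has j-th component (aⱼ − 1)/(Σaᵢ − K).
Here Σaᵢ = 85 and K = 5, so p_D = (18 − 1)/(85 − 5) = 17/80 ≈ 0.2125.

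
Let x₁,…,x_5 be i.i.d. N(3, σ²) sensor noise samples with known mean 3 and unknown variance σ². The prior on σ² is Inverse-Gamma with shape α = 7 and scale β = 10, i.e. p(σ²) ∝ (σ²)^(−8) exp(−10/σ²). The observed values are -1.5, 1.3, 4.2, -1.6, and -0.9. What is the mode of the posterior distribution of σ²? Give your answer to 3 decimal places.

Sum of squared deviations about the known mean: SS = (-1.5−3)² + (1.3−3)² + (4.2−3)² + (-1.6−3)² + (-0.9−3)² = 60.95.
The Normal likelihood contributes (σ²)^(−n/2) exp(−SS/(2σ²)), so the posterior is Inverse-Gamma(α + n/2, β + SS/2) = Inverse-Gamma(9.5, 40.475).
The mode of Inverse-Gamma(a, b) is b/(a+1) = 40.475/10.5 ≈ 3.855.

σ̂²_MAP = 3.855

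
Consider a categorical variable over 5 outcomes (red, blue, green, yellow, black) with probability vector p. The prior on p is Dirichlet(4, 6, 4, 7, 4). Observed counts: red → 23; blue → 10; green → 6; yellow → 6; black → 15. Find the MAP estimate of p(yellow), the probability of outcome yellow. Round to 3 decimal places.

MAP estimate of p(yellow) = 0.150

The posterior is Dirichlet(αᵢ + nᵢ) = Dirichlet(27, 16, 10, 13, 19).
For a Dirichlet(a₁,…,a_K) with all aᵢ > 1, the mode has j-th component (aⱼ − 1)/(Σaᵢ − K).
Here Σaᵢ = 85 and K = 5, so p(yellow) = (13 − 1)/(85 − 5) = 12/80 ≈ 0.150.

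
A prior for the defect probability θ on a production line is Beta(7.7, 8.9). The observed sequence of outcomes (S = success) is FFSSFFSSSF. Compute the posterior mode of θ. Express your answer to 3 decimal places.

θ̂_MAP = 0.476

Prior: Beta(7.7, 8.9).
Data: 5 successes in 10 trials (from the sequence). The binomial likelihood contributes θ^5(1−θ)^5, so the posterior is Beta(7.7+5, 8.9+5) = Beta(12.7, 13.9).
For Beta(a, b) with a, b > 1 the mode is (a−1)/(a+b−2) = 11.7/24.6 ≈ 0.476.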